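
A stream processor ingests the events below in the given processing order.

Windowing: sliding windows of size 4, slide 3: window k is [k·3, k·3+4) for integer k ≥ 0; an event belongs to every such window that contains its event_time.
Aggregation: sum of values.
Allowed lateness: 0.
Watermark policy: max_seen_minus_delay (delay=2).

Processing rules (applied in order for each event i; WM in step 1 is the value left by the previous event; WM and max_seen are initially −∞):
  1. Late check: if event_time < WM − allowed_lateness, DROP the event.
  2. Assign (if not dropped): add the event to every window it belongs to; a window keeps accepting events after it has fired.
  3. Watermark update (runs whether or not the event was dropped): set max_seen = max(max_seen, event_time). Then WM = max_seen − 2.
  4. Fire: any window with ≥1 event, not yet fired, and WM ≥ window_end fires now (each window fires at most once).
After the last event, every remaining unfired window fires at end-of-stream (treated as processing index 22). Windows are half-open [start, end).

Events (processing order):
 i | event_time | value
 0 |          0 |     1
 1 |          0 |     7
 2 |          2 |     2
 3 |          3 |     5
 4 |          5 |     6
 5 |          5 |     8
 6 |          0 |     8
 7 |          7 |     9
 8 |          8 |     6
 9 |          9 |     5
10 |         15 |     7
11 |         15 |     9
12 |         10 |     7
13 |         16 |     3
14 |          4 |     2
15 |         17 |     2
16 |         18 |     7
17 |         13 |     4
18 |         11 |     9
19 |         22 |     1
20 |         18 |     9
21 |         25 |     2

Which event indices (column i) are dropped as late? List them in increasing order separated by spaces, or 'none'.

6 12 14 17 18 20

i=0 t=0 v=1: → [0,4); WM=-2
i=1 t=0 v=7: → [0,4); WM=-2
i=2 t=2 v=2: → [0,4); WM=0
i=3 t=3 v=5: → [3,7),[0,4); WM=1
i=4 t=5 v=6: → [3,7); WM=3
i=5 t=5 v=8: → [3,7); WM=3
i=6 t=0 v=8: DROP (t<3-0); WM=3
i=7 t=7 v=9: → [6,10); WM=5; [0,4) fires=15
i=8 t=8 v=6: → [6,10); WM=6
i=9 t=9 v=5: → [9,13),[6,10); WM=7; [3,7) fires=19
i=10 t=15 v=7: → [15,19),[12,16); WM=13; [6,10) fires=20 [9,13) fires=5
i=11 t=15 v=9: → [15,19),[12,16); WM=13
i=12 t=10 v=7: DROP (t<13-0); WM=13
i=13 t=16 v=3: → [15,19); WM=14
i=14 t=4 v=2: DROP (t<14-0); WM=14
i=15 t=17 v=2: → [15,19); WM=15
i=16 t=18 v=7: → [18,22),[15,19); WM=16; [12,16) fires=16
i=17 t=13 v=4: DROP (t<16-0); WM=16
i=18 t=11 v=9: DROP (t<16-0); WM=16
i=19 t=22 v=1: → [21,25); WM=20; [15,19) fires=28
i=20 t=18 v=9: DROP (t<20-0); WM=20
i=21 t=25 v=2: → [24,28); WM=23; [18,22) fires=7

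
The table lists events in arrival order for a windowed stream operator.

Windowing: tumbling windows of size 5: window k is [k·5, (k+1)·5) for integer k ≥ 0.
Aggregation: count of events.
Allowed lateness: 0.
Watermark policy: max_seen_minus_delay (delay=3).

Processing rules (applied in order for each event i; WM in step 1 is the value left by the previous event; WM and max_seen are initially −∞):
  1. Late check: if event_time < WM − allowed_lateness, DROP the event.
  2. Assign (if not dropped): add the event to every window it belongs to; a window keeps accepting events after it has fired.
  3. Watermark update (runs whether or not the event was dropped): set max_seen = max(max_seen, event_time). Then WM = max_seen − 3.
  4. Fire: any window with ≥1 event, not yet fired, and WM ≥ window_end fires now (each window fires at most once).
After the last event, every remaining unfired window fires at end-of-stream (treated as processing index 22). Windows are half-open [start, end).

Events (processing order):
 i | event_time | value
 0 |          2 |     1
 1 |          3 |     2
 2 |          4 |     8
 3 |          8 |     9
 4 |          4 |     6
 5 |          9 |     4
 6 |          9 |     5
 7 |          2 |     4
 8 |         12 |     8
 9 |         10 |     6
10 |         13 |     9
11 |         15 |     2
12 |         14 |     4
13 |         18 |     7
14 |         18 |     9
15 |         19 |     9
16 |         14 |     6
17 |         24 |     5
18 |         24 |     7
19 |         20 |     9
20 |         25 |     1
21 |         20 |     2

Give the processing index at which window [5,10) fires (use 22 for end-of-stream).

i=0 t=2 v=1: → [0,5); WM=-1
i=1 t=3 v=2: → [0,5); WM=0
i=2 t=4 v=8: → [0,5); WM=1
i=3 t=8 v=9: → [5,10); WM=5; [0,5) fires=3
i=4 t=4 v=6: DROP (t<5-0); WM=5
i=5 t=9 v=4: → [5,10); WM=6
i=6 t=9 v=5: → [5,10); WM=6
i=7 t=2 v=4: DROP (t<6-0); WM=6
i=8 t=12 v=8: → [10,15); WM=9
i=9 t=10 v=6: → [10,15); WM=9
i=10 t=13 v=9: → [10,15); WM=10; [5,10) fires=3
i=11 t=15 v=2: → [15,20); WM=12
i=12 t=14 v=4: → [10,15); WM=12
i=13 t=18 v=7: → [15,20); WM=15; [10,15) fires=4
i=14 t=18 v=9: → [15,20); WM=15
i=15 t=19 v=9: → [15,20); WM=16
i=16 t=14 v=6: DROP (t<16-0); WM=16
i=17 t=24 v=5: → [20,25); WM=21; [15,20) fires=4
i=18 t=24 v=7: → [20,25); WM=21
i=19 t=20 v=9: DROP (t<21-0); WM=21
i=20 t=25 v=1: → [25,30); WM=22
i=21 t=20 v=2: DROP (t<22-0); WM=22

10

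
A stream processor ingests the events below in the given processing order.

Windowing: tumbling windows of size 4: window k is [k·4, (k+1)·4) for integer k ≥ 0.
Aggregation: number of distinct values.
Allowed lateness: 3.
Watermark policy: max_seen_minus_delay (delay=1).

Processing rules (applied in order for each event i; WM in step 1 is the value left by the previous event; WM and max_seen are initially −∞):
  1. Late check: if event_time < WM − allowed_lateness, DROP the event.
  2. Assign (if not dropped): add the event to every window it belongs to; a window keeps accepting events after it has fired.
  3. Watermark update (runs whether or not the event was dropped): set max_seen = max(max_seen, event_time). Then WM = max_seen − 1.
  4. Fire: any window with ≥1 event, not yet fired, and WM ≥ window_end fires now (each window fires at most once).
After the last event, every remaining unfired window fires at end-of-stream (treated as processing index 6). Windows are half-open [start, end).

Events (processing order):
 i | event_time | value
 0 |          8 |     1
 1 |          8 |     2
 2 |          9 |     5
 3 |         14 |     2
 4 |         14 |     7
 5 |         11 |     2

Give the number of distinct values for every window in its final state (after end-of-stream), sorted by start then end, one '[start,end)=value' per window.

[8,12)=3 [12,16)=2

i=0 t=8 v=1: → [8,12); WM=7
i=1 t=8 v=2: → [8,12); WM=7
i=2 t=9 v=5: → [8,12); WM=8
i=3 t=14 v=2: → [12,16); WM=13; [8,12) fires=3
i=4 t=14 v=7: → [12,16); WM=13
i=5 t=11 v=2: → [8,12); WM=13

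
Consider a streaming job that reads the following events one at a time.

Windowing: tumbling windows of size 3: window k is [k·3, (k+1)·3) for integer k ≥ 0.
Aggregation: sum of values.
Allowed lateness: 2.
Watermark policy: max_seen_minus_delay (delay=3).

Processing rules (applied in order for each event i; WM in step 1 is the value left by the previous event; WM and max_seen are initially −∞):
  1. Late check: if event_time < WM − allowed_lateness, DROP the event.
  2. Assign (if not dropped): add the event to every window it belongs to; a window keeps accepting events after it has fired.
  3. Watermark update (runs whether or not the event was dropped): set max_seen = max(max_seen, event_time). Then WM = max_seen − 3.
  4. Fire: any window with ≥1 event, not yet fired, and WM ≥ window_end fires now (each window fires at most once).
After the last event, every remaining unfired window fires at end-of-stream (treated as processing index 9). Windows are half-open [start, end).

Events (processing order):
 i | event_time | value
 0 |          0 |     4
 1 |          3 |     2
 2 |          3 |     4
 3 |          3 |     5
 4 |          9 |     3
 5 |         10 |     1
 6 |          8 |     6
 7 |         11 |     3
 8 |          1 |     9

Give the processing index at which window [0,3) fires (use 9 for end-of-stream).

i=0 t=0 v=4: → [0,3); WM=-3
i=1 t=3 v=2: → [3,6); WM=0
i=2 t=3 v=4: → [3,6); WM=0
i=3 t=3 v=5: → [3,6); WM=0
i=4 t=9 v=3: → [9,12); WM=6; [0,3) fires=4 [3,6) fires=11
i=5 t=10 v=1: → [9,12); WM=7
i=6 t=8 v=6: → [6,9); WM=7
i=7 t=11 v=3: → [9,12); WM=8
i=8 t=1 v=9: DROP (t<8-2); WM=8

4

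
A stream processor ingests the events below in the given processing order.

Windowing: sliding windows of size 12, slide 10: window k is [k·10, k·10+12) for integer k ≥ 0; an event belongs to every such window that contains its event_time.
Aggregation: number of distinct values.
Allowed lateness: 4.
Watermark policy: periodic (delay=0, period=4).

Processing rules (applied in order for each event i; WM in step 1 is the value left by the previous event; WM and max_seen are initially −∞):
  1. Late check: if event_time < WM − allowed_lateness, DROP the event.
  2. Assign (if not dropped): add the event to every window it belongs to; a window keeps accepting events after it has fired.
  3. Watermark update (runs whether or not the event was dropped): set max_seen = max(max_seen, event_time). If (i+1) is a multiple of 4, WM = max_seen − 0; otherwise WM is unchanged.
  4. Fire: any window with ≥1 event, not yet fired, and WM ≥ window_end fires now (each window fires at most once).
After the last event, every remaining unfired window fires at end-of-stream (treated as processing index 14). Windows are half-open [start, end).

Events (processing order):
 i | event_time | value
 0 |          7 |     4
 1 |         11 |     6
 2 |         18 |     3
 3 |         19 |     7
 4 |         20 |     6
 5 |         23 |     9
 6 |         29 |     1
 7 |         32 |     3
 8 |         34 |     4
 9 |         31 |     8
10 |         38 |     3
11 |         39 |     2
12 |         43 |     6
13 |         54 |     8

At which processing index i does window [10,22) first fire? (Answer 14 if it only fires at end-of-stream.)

7

i=0 t=7 v=4: → [0,12); WM=−∞
i=1 t=11 v=6: → [10,22),[0,12); WM=−∞
i=2 t=18 v=3: → [10,22); WM=−∞
i=3 t=19 v=7: → [10,22); WM=19; [0,12) fires=2
i=4 t=20 v=6: → [20,32),[10,22); WM=19
i=5 t=23 v=9: → [20,32); WM=19
i=6 t=29 v=1: → [20,32); WM=19
i=7 t=32 v=3: → [30,42); WM=32; [10,22) fires=3 [20,32) fires=3
i=8 t=34 v=4: → [30,42); WM=32
i=9 t=31 v=8: → [30,42),[20,32); WM=32
i=10 t=38 v=3: → [30,42); WM=32
i=11 t=39 v=2: → [30,42); WM=39
i=12 t=43 v=6: → [40,52); WM=39
i=13 t=54 v=8: → [50,62); WM=39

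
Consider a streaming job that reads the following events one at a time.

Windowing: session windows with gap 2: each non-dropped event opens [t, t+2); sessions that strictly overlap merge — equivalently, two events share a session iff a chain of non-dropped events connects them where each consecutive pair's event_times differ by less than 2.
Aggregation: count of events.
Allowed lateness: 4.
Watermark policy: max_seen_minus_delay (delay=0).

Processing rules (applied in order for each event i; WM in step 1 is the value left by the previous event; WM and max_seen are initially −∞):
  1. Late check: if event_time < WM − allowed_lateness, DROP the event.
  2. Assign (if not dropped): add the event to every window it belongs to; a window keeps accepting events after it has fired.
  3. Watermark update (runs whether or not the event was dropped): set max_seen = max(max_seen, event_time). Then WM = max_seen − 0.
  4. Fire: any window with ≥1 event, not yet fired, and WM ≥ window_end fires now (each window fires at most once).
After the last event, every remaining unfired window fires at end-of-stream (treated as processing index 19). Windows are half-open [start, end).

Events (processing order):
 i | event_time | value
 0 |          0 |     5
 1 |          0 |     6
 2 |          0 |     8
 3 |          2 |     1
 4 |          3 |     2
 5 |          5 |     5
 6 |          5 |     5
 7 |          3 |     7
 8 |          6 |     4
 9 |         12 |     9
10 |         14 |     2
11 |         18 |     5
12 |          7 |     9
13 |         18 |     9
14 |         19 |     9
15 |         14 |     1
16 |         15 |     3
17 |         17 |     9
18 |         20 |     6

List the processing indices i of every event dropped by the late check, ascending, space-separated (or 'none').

i=0 t=0 v=5: → [0,2); WM=0
i=1 t=0 v=6: → [0,2); WM=0
i=2 t=0 v=8: → [0,2); WM=0
i=3 t=2 v=1: → [2,4); WM=2
i=4 t=3 v=2: → [2,5); WM=3
i=5 t=5 v=5: → [5,7); WM=5
i=6 t=5 v=5: → [5,7); WM=5
i=7 t=3 v=7: → [2,5); WM=5
i=8 t=6 v=4: → [5,8); WM=6
i=9 t=12 v=9: → [12,14); WM=12
i=10 t=14 v=2: → [14,16); WM=14
i=11 t=18 v=5: → [18,20); WM=18
i=12 t=7 v=9: DROP (t<18-4); WM=18
i=13 t=18 v=9: → [18,20); WM=18
i=14 t=19 v=9: → [18,21); WM=19
i=15 t=14 v=1: DROP (t<19-4); WM=19
i=16 t=15 v=3: → [14,17); WM=19
i=17 t=17 v=9: → [17,21); WM=19
i=18 t=20 v=6: → [17,22); WM=20

12 15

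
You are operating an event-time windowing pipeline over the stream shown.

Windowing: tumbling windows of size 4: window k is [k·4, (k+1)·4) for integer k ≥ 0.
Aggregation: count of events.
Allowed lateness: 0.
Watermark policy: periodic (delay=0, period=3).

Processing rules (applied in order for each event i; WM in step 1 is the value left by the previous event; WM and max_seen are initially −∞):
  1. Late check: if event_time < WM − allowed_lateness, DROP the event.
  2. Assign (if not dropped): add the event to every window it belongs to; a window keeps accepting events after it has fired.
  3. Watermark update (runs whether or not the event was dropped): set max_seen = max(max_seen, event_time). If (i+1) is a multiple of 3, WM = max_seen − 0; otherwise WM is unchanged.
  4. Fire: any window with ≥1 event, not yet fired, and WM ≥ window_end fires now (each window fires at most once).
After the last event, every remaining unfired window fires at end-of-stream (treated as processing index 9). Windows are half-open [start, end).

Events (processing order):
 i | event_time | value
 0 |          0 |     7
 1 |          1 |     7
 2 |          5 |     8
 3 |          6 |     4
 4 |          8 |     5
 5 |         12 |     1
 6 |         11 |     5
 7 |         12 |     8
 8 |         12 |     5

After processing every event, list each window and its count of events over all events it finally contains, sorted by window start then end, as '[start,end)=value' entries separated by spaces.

i=0 t=0 v=7: → [0,4); WM=−∞
i=1 t=1 v=7: → [0,4); WM=−∞
i=2 t=5 v=8: → [4,8); WM=5; [0,4) fires=2
i=3 t=6 v=4: → [4,8); WM=5
i=4 t=8 v=5: → [8,12); WM=5
i=5 t=12 v=1: → [12,16); WM=12; [4,8) fires=2 [8,12) fires=1
i=6 t=11 v=5: DROP (t<12-0); WM=12
i=7 t=12 v=8: → [12,16); WM=12
i=8 t=12 v=5: → [12,16); WM=12

[0,4)=2 [4,8)=2 [8,12)=1 [12,16)=3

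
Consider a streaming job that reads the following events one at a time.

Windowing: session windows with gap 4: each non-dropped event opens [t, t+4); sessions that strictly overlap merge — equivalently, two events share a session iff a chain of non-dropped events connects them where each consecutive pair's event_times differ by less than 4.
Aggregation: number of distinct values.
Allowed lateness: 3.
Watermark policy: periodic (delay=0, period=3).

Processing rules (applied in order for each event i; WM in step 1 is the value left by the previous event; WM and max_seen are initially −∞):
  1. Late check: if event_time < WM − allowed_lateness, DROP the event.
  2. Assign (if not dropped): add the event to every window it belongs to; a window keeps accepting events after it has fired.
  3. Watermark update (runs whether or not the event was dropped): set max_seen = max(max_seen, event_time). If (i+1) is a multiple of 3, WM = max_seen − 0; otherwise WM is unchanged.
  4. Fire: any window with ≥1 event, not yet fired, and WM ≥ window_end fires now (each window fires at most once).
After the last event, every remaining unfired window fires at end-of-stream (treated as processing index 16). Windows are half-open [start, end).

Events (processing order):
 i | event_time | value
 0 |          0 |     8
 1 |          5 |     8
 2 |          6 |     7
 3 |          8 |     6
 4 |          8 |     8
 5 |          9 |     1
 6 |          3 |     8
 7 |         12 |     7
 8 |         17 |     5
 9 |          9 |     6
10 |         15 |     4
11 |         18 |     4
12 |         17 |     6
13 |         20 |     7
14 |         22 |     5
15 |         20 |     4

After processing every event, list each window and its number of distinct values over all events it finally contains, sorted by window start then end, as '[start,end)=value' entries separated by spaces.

i=0 t=0 v=8: → [0,4); WM=−∞
i=1 t=5 v=8: → [5,9); WM=−∞
i=2 t=6 v=7: → [5,10); WM=6
i=3 t=8 v=6: → [5,12); WM=6
i=4 t=8 v=8: → [5,12); WM=6
i=5 t=9 v=1: → [5,13); WM=9
i=6 t=3 v=8: DROP (t<9-3); WM=9
i=7 t=12 v=7: → [5,16); WM=9
i=8 t=17 v=5: → [17,21); WM=17
i=9 t=9 v=6: DROP (t<17-3); WM=17
i=10 t=15 v=4: → [5,21); WM=17
i=11 t=18 v=4: → [5,22); WM=18
i=12 t=17 v=6: → [5,22); WM=18
i=13 t=20 v=7: → [5,24); WM=18
i=14 t=22 v=5: → [5,26); WM=22
i=15 t=20 v=4: → [5,26); WM=22

[0,4)=1 [5,26)=6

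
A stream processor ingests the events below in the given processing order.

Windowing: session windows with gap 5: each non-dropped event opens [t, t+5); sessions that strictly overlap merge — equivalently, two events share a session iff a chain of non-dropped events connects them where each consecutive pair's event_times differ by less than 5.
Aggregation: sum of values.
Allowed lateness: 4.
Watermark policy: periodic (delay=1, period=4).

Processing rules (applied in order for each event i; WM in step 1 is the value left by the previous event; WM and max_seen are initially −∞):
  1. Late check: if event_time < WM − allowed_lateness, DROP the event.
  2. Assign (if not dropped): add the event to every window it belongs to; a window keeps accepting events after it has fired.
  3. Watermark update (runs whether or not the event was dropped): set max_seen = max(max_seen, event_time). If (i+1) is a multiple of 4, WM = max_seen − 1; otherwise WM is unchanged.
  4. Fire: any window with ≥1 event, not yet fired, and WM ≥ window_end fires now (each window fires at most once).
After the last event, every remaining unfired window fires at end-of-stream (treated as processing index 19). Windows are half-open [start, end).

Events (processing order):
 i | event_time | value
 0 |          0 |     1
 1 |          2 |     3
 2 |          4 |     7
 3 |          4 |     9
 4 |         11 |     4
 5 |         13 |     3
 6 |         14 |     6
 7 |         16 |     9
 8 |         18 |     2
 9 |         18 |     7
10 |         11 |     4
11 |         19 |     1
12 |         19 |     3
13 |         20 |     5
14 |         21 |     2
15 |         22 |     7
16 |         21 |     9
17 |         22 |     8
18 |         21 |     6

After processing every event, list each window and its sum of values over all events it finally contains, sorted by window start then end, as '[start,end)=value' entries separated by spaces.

i=0 t=0 v=1: → [0,5); WM=−∞
i=1 t=2 v=3: → [0,7); WM=−∞
i=2 t=4 v=7: → [0,9); WM=−∞
i=3 t=4 v=9: → [0,9); WM=3
i=4 t=11 v=4: → [11,16); WM=3
i=5 t=13 v=3: → [11,18); WM=3
i=6 t=14 v=6: → [11,19); WM=3
i=7 t=16 v=9: → [11,21); WM=15
i=8 t=18 v=2: → [11,23); WM=15
i=9 t=18 v=7: → [11,23); WM=15
i=10 t=11 v=4: → [11,23); WM=15
i=11 t=19 v=1: → [11,24); WM=18
i=12 t=19 v=3: → [11,24); WM=18
i=13 t=20 v=5: → [11,25); WM=18
i=14 t=21 v=2: → [11,26); WM=18
i=15 t=22 v=7: → [11,27); WM=21
i=16 t=21 v=9: → [11,27); WM=21
i=17 t=22 v=8: → [11,27); WM=21
i=18 t=21 v=6: → [11,27); WM=21

[0,9)=20 [11,27)=76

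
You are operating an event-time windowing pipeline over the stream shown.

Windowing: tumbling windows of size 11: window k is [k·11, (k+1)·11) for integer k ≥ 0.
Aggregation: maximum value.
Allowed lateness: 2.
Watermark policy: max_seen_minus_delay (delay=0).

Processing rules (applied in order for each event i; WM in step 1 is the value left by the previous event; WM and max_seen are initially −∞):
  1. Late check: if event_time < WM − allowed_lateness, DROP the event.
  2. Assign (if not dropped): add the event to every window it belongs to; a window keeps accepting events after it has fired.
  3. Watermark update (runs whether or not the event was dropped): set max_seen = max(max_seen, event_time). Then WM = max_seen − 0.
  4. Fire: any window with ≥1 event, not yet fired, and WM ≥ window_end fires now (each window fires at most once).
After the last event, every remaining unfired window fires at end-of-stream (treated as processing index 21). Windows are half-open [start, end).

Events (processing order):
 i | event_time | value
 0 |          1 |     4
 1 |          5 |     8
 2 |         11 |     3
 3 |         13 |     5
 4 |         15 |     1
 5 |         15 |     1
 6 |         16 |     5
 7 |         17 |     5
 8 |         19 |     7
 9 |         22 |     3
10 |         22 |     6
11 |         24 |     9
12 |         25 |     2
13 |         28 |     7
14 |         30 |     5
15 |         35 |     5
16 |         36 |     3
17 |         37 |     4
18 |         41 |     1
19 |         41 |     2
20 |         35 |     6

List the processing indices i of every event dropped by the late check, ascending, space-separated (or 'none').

20

i=0 t=1 v=4: → [0,11); WM=1
i=1 t=5 v=8: → [0,11); WM=5
i=2 t=11 v=3: → [11,22); WM=11; [0,11) fires=8
i=3 t=13 v=5: → [11,22); WM=13
i=4 t=15 v=1: → [11,22); WM=15
i=5 t=15 v=1: → [11,22); WM=15
i=6 t=16 v=5: → [11,22); WM=16
i=7 t=17 v=5: → [11,22); WM=17
i=8 t=19 v=7: → [11,22); WM=19
i=9 t=22 v=3: → [22,33); WM=22; [11,22) fires=7
i=10 t=22 v=6: → [22,33); WM=22
i=11 t=24 v=9: → [22,33); WM=24
i=12 t=25 v=2: → [22,33); WM=25
i=13 t=28 v=7: → [22,33); WM=28
i=14 t=30 v=5: → [22,33); WM=30
i=15 t=35 v=5: → [33,44); WM=35; [22,33) fires=9
i=16 t=36 v=3: → [33,44); WM=36
i=17 t=37 v=4: → [33,44); WM=37
i=18 t=41 v=1: → [33,44); WM=41
i=19 t=41 v=2: → [33,44); WM=41
i=20 t=35 v=6: DROP (t<41-2); WM=41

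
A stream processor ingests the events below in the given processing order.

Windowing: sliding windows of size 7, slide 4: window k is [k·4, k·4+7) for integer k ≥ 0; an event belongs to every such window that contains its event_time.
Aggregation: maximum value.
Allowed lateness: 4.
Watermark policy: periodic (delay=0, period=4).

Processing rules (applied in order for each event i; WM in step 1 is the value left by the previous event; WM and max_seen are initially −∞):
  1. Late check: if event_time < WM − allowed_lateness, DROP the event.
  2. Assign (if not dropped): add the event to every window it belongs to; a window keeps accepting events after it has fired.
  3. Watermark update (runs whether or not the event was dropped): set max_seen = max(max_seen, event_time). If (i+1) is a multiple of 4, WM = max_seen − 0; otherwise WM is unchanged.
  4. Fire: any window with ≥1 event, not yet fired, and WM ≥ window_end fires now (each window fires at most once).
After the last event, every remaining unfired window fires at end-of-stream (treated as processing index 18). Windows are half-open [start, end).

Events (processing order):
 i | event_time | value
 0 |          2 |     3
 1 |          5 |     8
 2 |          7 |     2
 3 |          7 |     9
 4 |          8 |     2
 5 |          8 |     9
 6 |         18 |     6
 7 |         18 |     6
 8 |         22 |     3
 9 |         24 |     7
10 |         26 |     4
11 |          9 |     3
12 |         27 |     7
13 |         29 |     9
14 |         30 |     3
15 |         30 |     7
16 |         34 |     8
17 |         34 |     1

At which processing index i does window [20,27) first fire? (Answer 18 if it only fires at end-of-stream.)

15

i=0 t=2 v=3: → [0,7); WM=−∞
i=1 t=5 v=8: → [4,11),[0,7); WM=−∞
i=2 t=7 v=2: → [4,11); WM=−∞
i=3 t=7 v=9: → [4,11); WM=7; [0,7) fires=8
i=4 t=8 v=2: → [8,15),[4,11); WM=7
i=5 t=8 v=9: → [8,15),[4,11); WM=7
i=6 t=18 v=6: → [16,23),[12,19); WM=7
i=7 t=18 v=6: → [16,23),[12,19); WM=18; [4,11) fires=9 [8,15) fires=9
i=8 t=22 v=3: → [20,27),[16,23); WM=18
i=9 t=24 v=7: → [24,31),[20,27); WM=18
i=10 t=26 v=4: → [24,31),[20,27); WM=18
i=11 t=9 v=3: DROP (t<18-4); WM=26; [12,19) fires=6 [16,23) fires=6
i=12 t=27 v=7: → [24,31); WM=26
i=13 t=29 v=9: → [28,35),[24,31); WM=26
i=14 t=30 v=3: → [28,35),[24,31); WM=26
i=15 t=30 v=7: → [28,35),[24,31); WM=30; [20,27) fires=7
i=16 t=34 v=8: → [32,39),[28,35); WM=30
i=17 t=34 v=1: → [32,39),[28,35); WM=30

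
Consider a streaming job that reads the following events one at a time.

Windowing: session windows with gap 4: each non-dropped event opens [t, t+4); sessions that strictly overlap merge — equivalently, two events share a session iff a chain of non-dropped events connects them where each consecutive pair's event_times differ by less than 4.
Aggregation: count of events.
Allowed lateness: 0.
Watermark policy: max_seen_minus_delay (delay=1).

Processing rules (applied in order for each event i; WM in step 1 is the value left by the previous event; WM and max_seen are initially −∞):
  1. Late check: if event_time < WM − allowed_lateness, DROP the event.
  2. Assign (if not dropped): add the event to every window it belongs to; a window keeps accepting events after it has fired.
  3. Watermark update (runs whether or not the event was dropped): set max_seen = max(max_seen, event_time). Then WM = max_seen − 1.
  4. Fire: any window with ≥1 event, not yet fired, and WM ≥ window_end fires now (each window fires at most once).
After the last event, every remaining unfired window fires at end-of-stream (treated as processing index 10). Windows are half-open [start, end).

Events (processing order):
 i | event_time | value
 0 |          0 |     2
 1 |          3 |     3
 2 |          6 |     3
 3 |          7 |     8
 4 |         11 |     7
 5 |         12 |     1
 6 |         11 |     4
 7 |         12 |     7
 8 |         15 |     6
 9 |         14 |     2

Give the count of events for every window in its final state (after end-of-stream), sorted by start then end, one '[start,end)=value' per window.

[0,11)=4 [11,19)=6

i=0 t=0 v=2: → [0,4); WM=-1
i=1 t=3 v=3: → [0,7); WM=2
i=2 t=6 v=3: → [0,10); WM=5
i=3 t=7 v=8: → [0,11); WM=6
i=4 t=11 v=7: → [11,15); WM=10
i=5 t=12 v=1: → [11,16); WM=11
i=6 t=11 v=4: → [11,16); WM=11
i=7 t=12 v=7: → [11,16); WM=11
i=8 t=15 v=6: → [11,19); WM=14
i=9 t=14 v=2: → [11,19); WM=14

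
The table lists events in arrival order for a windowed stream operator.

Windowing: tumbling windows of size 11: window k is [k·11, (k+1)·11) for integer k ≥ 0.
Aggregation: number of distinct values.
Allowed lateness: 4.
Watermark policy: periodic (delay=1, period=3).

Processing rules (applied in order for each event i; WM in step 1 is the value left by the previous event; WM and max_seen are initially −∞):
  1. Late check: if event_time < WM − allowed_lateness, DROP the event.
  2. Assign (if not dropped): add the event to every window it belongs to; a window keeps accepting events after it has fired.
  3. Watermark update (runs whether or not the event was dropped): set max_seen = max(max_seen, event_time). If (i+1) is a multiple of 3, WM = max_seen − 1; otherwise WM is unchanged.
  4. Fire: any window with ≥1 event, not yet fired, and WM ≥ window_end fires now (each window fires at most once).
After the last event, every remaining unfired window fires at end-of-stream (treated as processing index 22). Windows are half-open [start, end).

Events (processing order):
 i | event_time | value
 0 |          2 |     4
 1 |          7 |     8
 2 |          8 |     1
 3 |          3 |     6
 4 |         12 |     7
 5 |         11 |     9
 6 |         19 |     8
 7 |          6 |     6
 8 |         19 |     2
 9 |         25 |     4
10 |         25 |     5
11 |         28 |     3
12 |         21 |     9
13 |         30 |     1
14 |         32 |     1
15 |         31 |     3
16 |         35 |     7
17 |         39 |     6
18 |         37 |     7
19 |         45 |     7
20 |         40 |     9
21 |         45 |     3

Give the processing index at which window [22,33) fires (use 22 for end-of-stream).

17

i=0 t=2 v=4: → [0,11); WM=−∞
i=1 t=7 v=8: → [0,11); WM=−∞
i=2 t=8 v=1: → [0,11); WM=7
i=3 t=3 v=6: → [0,11); WM=7
i=4 t=12 v=7: → [11,22); WM=7
i=5 t=11 v=9: → [11,22); WM=11; [0,11) fires=4
i=6 t=19 v=8: → [11,22); WM=11
i=7 t=6 v=6: DROP (t<11-4); WM=11
i=8 t=19 v=2: → [11,22); WM=18
i=9 t=25 v=4: → [22,33); WM=18
i=10 t=25 v=5: → [22,33); WM=18
i=11 t=28 v=3: → [22,33); WM=27; [11,22) fires=4
i=12 t=21 v=9: DROP (t<27-4); WM=27
i=13 t=30 v=1: → [22,33); WM=27
i=14 t=32 v=1: → [22,33); WM=31
i=15 t=31 v=3: → [22,33); WM=31
i=16 t=35 v=7: → [33,44); WM=31
i=17 t=39 v=6: → [33,44); WM=38; [22,33) fires=4
i=18 t=37 v=7: → [33,44); WM=38
i=19 t=45 v=7: → [44,55); WM=38
i=20 t=40 v=9: → [33,44); WM=44; [33,44) fires=3
i=21 t=45 v=3: → [44,55); WM=44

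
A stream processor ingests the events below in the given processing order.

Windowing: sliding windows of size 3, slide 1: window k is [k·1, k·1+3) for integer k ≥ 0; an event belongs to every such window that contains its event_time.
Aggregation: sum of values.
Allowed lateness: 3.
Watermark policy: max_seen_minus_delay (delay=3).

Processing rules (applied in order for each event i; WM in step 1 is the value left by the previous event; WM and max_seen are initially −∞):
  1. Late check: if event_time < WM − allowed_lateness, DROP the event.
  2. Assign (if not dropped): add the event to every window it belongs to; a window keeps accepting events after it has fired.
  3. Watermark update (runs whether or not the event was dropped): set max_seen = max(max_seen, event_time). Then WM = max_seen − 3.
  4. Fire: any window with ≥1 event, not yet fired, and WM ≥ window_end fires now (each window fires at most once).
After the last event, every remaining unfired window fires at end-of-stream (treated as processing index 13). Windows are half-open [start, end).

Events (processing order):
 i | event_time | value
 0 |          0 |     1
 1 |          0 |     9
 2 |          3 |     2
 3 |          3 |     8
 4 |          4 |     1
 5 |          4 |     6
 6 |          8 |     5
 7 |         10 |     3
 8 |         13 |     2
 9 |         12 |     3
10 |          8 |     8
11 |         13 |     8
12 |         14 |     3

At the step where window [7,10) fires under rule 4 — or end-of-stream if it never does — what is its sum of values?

i=0 t=0 v=1: → [0,3); WM=-3
i=1 t=0 v=9: → [0,3); WM=-3
i=2 t=3 v=2: → [3,6),[2,5),[1,4); WM=0
i=3 t=3 v=8: → [3,6),[2,5),[1,4); WM=0
i=4 t=4 v=1: → [4,7),[3,6),[2,5); WM=1
i=5 t=4 v=6: → [4,7),[3,6),[2,5); WM=1
i=6 t=8 v=5: → [8,11),[7,10),[6,9); WM=5; [0,3) fires=10 [1,4) fires=10 [2,5) fires=17
i=7 t=10 v=3: → [10,13),[9,12),[8,11); WM=7; [3,6) fires=17 [4,7) fires=7
i=8 t=13 v=2: → [13,16),[12,15),[11,14); WM=10; [6,9) fires=5 [7,10) fires=5
i=9 t=12 v=3: → [12,15),[11,14),[10,13); WM=10
i=10 t=8 v=8: → [8,11),[7,10),[6,9); WM=10
i=11 t=13 v=8: → [13,16),[12,15),[11,14); WM=10
i=12 t=14 v=3: → [14,17),[13,16),[12,15); WM=11; [8,11) fires=16

5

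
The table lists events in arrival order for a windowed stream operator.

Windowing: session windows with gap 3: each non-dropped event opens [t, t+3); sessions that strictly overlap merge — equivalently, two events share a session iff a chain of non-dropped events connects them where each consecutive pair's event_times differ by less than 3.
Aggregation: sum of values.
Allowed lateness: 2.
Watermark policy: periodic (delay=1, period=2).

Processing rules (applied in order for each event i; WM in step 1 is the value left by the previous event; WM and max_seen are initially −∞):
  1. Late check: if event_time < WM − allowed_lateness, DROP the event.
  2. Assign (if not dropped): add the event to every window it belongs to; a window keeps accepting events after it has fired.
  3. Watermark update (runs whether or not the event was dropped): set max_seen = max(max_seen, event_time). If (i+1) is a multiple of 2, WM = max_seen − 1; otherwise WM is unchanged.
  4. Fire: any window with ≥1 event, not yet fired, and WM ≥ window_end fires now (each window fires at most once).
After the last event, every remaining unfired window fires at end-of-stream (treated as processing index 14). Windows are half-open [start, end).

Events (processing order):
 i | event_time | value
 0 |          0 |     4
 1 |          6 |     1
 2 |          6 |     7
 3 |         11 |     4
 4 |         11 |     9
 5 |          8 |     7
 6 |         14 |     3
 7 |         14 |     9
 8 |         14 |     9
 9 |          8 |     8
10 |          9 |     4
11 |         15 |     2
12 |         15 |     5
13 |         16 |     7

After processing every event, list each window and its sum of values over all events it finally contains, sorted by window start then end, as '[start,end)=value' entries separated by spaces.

[0,3)=4 [6,11)=15 [11,14)=13 [14,19)=35

i=0 t=0 v=4: → [0,3); WM=−∞
i=1 t=6 v=1: → [6,9); WM=5
i=2 t=6 v=7: → [6,9); WM=5
i=3 t=11 v=4: → [11,14); WM=10
i=4 t=11 v=9: → [11,14); WM=10
i=5 t=8 v=7: → [6,11); WM=10
i=6 t=14 v=3: → [14,17); WM=10
i=7 t=14 v=9: → [14,17); WM=13
i=8 t=14 v=9: → [14,17); WM=13
i=9 t=8 v=8: DROP (t<13-2); WM=13
i=10 t=9 v=4: DROP (t<13-2); WM=13
i=11 t=15 v=2: → [14,18); WM=14
i=12 t=15 v=5: → [14,18); WM=14
i=13 t=16 v=7: → [14,19); WM=15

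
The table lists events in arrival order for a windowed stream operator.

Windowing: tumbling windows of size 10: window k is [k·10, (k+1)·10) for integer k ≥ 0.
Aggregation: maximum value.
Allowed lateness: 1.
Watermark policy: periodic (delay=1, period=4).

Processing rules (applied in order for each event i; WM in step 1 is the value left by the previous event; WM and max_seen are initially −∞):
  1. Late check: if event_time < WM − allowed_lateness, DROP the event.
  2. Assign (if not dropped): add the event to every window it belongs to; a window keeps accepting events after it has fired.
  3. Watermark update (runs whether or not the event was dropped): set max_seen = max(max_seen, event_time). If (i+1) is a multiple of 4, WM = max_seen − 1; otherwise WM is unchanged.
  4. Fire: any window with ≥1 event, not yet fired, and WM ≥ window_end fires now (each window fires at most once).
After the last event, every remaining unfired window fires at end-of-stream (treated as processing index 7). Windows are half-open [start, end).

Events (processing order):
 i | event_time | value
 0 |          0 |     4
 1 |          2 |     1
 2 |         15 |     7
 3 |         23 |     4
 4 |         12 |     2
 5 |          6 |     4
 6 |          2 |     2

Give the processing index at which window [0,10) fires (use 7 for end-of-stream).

i=0 t=0 v=4: → [0,10); WM=−∞
i=1 t=2 v=1: → [0,10); WM=−∞
i=2 t=15 v=7: → [10,20); WM=−∞
i=3 t=23 v=4: → [20,30); WM=22; [0,10) fires=4 [10,20) fires=7
i=4 t=12 v=2: DROP (t<22-1); WM=22
i=5 t=6 v=4: DROP (t<22-1); WM=22
i=6 t=2 v=2: DROP (t<22-1); WM=22

3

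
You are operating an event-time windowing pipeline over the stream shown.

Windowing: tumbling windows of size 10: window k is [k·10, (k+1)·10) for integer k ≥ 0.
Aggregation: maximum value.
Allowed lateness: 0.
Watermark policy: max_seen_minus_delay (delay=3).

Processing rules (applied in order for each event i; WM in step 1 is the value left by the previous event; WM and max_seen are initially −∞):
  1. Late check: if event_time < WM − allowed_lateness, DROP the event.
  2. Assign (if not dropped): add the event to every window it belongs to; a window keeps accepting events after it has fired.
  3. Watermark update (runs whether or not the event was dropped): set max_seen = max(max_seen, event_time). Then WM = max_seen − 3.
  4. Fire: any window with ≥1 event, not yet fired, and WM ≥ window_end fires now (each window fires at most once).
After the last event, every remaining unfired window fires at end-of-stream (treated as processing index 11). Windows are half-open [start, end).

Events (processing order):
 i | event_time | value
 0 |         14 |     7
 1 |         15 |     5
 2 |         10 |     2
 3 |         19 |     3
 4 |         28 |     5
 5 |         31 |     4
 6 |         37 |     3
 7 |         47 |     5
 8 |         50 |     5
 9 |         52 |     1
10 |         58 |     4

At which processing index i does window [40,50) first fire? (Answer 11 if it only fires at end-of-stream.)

10

i=0 t=14 v=7: → [10,20); WM=11
i=1 t=15 v=5: → [10,20); WM=12
i=2 t=10 v=2: DROP (t<12-0); WM=12
i=3 t=19 v=3: → [10,20); WM=16
i=4 t=28 v=5: → [20,30); WM=25; [10,20) fires=7
i=5 t=31 v=4: → [30,40); WM=28
i=6 t=37 v=3: → [30,40); WM=34; [20,30) fires=5
i=7 t=47 v=5: → [40,50); WM=44; [30,40) fires=4
i=8 t=50 v=5: → [50,60); WM=47
i=9 t=52 v=1: → [50,60); WM=49
i=10 t=58 v=4: → [50,60); WM=55; [40,50) fires=5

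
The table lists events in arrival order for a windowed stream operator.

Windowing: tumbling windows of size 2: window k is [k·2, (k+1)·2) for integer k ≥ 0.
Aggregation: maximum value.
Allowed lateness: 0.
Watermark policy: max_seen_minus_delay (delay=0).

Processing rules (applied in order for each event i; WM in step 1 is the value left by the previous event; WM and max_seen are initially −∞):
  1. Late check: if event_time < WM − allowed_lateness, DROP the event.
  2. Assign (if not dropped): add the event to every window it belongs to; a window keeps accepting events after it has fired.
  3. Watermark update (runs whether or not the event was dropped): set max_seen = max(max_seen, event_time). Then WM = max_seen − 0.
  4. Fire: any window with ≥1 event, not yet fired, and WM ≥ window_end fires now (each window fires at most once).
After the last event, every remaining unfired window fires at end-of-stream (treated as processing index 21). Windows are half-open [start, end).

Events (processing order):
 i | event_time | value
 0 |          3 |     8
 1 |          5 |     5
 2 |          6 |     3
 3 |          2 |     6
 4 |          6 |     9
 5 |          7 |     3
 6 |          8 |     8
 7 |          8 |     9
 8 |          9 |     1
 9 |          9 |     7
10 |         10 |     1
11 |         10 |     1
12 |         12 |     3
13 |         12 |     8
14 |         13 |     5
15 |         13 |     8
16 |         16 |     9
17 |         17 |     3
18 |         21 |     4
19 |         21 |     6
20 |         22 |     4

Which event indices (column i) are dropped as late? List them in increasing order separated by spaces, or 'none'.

3

i=0 t=3 v=8: → [2,4); WM=3
i=1 t=5 v=5: → [4,6); WM=5; [2,4) fires=8
i=2 t=6 v=3: → [6,8); WM=6; [4,6) fires=5
i=3 t=2 v=6: DROP (t<6-0); WM=6
i=4 t=6 v=9: → [6,8); WM=6
i=5 t=7 v=3: → [6,8); WM=7
i=6 t=8 v=8: → [8,10); WM=8; [6,8) fires=9
i=7 t=8 v=9: → [8,10); WM=8
i=8 t=9 v=1: → [8,10); WM=9
i=9 t=9 v=7: → [8,10); WM=9
i=10 t=10 v=1: → [10,12); WM=10; [8,10) fires=9
i=11 t=10 v=1: → [10,12); WM=10
i=12 t=12 v=3: → [12,14); WM=12; [10,12) fires=1
i=13 t=12 v=8: → [12,14); WM=12
i=14 t=13 v=5: → [12,14); WM=13
i=15 t=13 v=8: → [12,14); WM=13
i=16 t=16 v=9: → [16,18); WM=16; [12,14) fires=8
i=17 t=17 v=3: → [16,18); WM=17
i=18 t=21 v=4: → [20,22); WM=21; [16,18) fires=9
i=19 t=21 v=6: → [20,22); WM=21
i=20 t=22 v=4: → [22,24); WM=22; [20,22) fires=6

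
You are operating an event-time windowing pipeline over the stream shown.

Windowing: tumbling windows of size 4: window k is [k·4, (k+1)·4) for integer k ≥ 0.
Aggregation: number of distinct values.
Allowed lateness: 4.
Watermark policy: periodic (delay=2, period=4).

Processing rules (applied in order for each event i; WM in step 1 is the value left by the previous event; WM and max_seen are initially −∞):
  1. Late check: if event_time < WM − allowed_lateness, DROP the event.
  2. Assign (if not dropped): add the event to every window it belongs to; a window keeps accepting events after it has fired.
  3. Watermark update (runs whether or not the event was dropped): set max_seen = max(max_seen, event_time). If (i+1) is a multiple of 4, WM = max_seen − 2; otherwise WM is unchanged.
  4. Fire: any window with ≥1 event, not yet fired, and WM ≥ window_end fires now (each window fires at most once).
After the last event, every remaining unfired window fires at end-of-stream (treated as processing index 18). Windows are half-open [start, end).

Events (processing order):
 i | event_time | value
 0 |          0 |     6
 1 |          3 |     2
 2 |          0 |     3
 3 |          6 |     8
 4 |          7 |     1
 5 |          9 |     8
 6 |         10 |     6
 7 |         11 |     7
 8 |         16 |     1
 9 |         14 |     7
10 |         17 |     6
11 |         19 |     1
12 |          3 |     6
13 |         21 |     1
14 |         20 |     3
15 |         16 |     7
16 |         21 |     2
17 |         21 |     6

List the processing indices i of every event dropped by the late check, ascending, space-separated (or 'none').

i=0 t=0 v=6: → [0,4); WM=−∞
i=1 t=3 v=2: → [0,4); WM=−∞
i=2 t=0 v=3: → [0,4); WM=−∞
i=3 t=6 v=8: → [4,8); WM=4; [0,4) fires=3
i=4 t=7 v=1: → [4,8); WM=4
i=5 t=9 v=8: → [8,12); WM=4
i=6 t=10 v=6: → [8,12); WM=4
i=7 t=11 v=7: → [8,12); WM=9; [4,8) fires=2
i=8 t=16 v=1: → [16,20); WM=9
i=9 t=14 v=7: → [12,16); WM=9
i=10 t=17 v=6: → [16,20); WM=9
i=11 t=19 v=1: → [16,20); WM=17; [8,12) fires=3 [12,16) fires=1
i=12 t=3 v=6: DROP (t<17-4); WM=17
i=13 t=21 v=1: → [20,24); WM=17
i=14 t=20 v=3: → [20,24); WM=17
i=15 t=16 v=7: → [16,20); WM=19
i=16 t=21 v=2: → [20,24); WM=19
i=17 t=21 v=6: → [20,24); WM=19

12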